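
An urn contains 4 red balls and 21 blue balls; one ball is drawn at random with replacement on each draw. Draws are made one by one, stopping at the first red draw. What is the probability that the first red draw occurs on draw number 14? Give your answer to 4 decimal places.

Geometric (trials to first success), p = 0.16.
P(Y = 14) = (1−p)^13 · p = 0.10366 · 0.16 = 0.016586

0.0166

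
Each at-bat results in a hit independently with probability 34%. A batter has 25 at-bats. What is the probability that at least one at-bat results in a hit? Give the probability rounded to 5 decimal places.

0.99997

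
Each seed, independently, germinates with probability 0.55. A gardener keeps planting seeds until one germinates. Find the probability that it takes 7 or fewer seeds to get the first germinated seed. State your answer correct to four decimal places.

Y = number of seeds to the first success; geometric, p = 0.55.
P(Y ≤ 7) = 1 − (1−p)^7 = 1 − 0.003737 = 0.996263

0.9963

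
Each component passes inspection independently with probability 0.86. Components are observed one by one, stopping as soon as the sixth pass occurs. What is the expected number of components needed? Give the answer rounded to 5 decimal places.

Y = total components until the sixth success; negative binomial with r=6, p=0.86.
E[Y] = r / p = 6 / 0.86 = 6.9767442

6.97674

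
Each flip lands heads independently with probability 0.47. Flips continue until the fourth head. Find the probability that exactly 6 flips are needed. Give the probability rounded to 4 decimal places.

Y = trial on which the fourth success occurs; negative binomial, r=4, p=0.47.
P(Y=6) = C(5,3) · p^4 · (1−p)^2
= 10 · 0.048797 · 0.2809 = 0.137070

0.1371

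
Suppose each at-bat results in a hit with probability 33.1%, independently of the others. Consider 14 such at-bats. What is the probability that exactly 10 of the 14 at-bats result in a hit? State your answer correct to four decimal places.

X ~ Binomial(n=14, p=0.331).
P(X=10) = C(14,10) · p^10 · (1−p)^4
= 1001 · 1.5786e-05 · 0.20031 = 0.003165

0.0032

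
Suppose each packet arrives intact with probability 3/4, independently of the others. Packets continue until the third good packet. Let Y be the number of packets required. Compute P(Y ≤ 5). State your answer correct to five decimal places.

0.89648

Finishing within 5 packets ⇔ at least 3 successes in the first 5. With X ~ Binomial(5, 0.75), P(Y ≤ 5) = 1 − P(X ≤ 2).
  k=0: C(5,0)·0.75^0·0.25^5 = 0.0009766
  k=1: C(5,1)·0.75^1·0.25^4 = 0.0146484
  k=2: C(5,2)·0.75^2·0.25^3 = 0.0878906
1 − 0.1035156 = 0.8964844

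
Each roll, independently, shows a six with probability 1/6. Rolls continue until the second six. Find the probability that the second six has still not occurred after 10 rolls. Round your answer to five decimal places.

0.48452

Needing more than 10 rolls ⇔ fewer than 2 successes in the first 10. With X ~ Binomial(10, 0.166667), P(Y > 10) = P(X ≤ 1).
  k=0: C(10,0)·0.166667^0·0.833333^10 = 0.1615056
  k=1: C(10,1)·0.166667^1·0.833333^9 = 0.3230112
P(X ≤ 1) = 0.4845167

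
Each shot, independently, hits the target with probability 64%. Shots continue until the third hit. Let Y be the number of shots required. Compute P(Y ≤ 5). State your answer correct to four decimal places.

0.7491

Finishing within 5 shots ⇔ at least 3 successes in the first 5. With X ~ Binomial(5, 0.64), P(Y ≤ 5) = 1 − P(X ≤ 2).
  k=0: C(5,0)·0.64^0·0.36^5 = 0.006047
  k=1: C(5,1)·0.64^1·0.36^4 = 0.053748
  k=2: C(5,2)·0.64^2·0.36^3 = 0.191103
1 − 0.250897 = 0.749103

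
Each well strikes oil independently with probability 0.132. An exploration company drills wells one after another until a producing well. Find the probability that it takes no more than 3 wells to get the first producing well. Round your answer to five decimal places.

0.34603

Y = number of wells to the first success; geometric, p = 0.132.
P(Y ≤ 3) = 1 − (1−p)^3 = 1 − 0.6539720 = 0.3460280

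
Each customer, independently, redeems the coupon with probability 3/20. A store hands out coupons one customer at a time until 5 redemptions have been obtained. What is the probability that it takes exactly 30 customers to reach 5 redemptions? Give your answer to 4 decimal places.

Y = trial on which the fifth success occurs; negative binomial, r=5, p=0.15.
P(Y=30) = C(29,4) · p^5 · (1−p)^25
= 23751 · 7.5937e-05 · 0.017198 = 0.031018

0.0310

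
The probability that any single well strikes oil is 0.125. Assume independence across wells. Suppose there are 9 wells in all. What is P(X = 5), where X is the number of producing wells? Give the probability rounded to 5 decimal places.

0.00225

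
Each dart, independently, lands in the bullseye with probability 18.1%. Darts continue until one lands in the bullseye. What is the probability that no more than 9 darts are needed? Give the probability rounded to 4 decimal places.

0.8342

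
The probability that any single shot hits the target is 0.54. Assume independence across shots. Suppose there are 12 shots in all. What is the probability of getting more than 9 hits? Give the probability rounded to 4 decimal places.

X ~ Binomial(12, 0.54); P(X ≥ 10) = Σ C(12,k) p^k (1−p)^(12−k) over k:
  k=10: C(12,10)·0.54^10·0.46^2 = 0.029444
  k=11: C(12,11)·0.54^11·0.46^1 = 0.006284
  k=12: C(12,12)·0.54^12·0.46^0 = 0.000615
Total = 0.036343

0.0363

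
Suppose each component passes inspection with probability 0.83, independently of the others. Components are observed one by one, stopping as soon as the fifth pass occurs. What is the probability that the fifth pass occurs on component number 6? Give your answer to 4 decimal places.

Y = trial on which the fifth success occurs; negative binomial, r=5, p=0.83.
P(Y=6) = C(5,4) · p^5 · (1−p)^1
= 5 · 0.3939 · 0.17 = 0.334818

0.3348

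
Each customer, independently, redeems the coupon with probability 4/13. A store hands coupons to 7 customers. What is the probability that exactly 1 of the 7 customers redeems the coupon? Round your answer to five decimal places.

0.23714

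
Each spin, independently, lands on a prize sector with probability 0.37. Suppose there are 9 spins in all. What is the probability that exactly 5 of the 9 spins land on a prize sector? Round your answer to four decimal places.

0.1376

X ~ Binomial(n=9, p=0.37).
P(X=5) = C(9,5) · p^5 · (1−p)^4
= 126 · 0.0069344 · 0.15753 = 0.137639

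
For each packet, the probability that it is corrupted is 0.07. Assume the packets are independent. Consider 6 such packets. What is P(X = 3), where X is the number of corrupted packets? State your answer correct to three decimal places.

X ~ Binomial(n=6, p=0.07).
P(X=3) = C(6,3) · p^3 · (1−p)^3
= 20 · 0.000343 · 0.80436 = 0.00552

0.006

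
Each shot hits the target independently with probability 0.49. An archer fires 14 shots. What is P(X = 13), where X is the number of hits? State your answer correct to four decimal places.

0.0007

X ~ Binomial(n=14, p=0.49).
P(X=13) = C(14,13) · p^13 · (1−p)^1
= 14 · 9.3875e-05 · 0.51 = 0.000670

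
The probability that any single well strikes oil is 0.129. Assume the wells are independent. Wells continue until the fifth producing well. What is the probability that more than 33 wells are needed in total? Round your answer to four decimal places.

0.5755

Needing more than 33 wells ⇔ fewer than 5 successes in the first 33. With X ~ Binomial(33, 0.129), P(Y > 33) = P(X ≤ 4).
  k=0: C(33,0)·0.129^0·0.871^33 = 0.010486
  k=1: C(33,1)·0.129^1·0.871^32 = 0.051249
  k=2: C(33,2)·0.129^2·0.871^31 = 0.121444
  k=3: C(33,3)·0.129^3·0.871^30 = 0.185861
  k=4: C(33,4)·0.129^4·0.871^29 = 0.206453
P(X ≤ 4) = 0.575493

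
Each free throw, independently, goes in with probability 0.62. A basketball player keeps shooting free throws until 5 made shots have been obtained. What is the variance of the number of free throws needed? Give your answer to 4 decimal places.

4.9428

Y = total free throws until the fifth success; negative binomial with r=5, p=0.62.
Var(Y) = r(1−p)/p² = 5·0.38 / 0.62² = 4.942768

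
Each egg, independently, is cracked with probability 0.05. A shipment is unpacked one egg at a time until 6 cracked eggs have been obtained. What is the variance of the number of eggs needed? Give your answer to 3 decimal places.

2280.000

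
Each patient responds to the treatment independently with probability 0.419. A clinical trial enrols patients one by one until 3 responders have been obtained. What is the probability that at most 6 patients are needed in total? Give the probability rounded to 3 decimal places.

Finishing within 6 patients ⇔ at least 3 successes in the first 6. With X ~ Binomial(6, 0.419), P(Y ≤ 6) = 1 − P(X ≤ 2).
  k=0: C(6,0)·0.419^0·0.581^6 = 0.03846
  k=1: C(6,1)·0.419^1·0.581^5 = 0.16644
  k=2: C(6,2)·0.419^2·0.581^4 = 0.30007
1 − 0.50497 = 0.49503

0.495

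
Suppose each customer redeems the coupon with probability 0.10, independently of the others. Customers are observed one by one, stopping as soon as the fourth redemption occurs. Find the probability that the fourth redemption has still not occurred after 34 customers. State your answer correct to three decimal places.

0.554

Needing more than 34 customers ⇔ fewer than 4 successes in the first 34. With X ~ Binomial(34, 0.10), P(Y > 34) = P(X ≤ 3).
  k=0: C(34,0)·0.10^0·0.90^34 = 0.02781
  k=1: C(34,1)·0.10^1·0.90^33 = 0.10507
  k=2: C(34,2)·0.10^2·0.90^32 = 0.19263
  k=3: C(34,3)·0.10^3·0.90^31 = 0.22830
P(X ≤ 3) = 0.55382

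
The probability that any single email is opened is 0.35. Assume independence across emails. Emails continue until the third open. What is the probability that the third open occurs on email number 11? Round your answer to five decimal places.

0.06148

Y = trial on which the third success occurs; negative binomial, r=3, p=0.35.
P(Y=11) = C(10,2) · p^3 · (1−p)^8
= 45 · 0.042875 · 0.031864 = 0.0614785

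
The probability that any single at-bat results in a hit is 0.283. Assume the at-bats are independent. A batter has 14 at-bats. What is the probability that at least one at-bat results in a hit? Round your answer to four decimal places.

0.9905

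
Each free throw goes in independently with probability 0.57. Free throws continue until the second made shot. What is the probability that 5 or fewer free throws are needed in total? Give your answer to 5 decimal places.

Finishing within 5 free throws ⇔ at least 2 successes in the first 5. With X ~ Binomial(5, 0.57), P(Y ≤ 5) = 1 − P(X ≤ 1).
  k=0: C(5,0)·0.57^0·0.43^5 = 0.0147008
  k=1: C(5,1)·0.57^1·0.43^4 = 0.0974358
1 − 0.1121367 = 0.8878633

0.88786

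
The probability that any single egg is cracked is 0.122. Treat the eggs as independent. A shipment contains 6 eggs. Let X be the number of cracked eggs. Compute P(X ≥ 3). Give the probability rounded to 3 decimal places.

0.027

X ~ Binomial(6, 0.122); P(X ≥ 3) = Σ C(6,k) p^k (1−p)^(6−k) over k:
  k=3: C(6,3)·0.122^3·0.878^3 = 0.02458
  k=4: C(6,4)·0.122^4·0.878^2 = 0.00256
  k=5: C(6,5)·0.122^5·0.878^1 = 0.00014
  k=6: C(6,6)·0.122^6·0.878^0 = 0.00000
Total = 0.02729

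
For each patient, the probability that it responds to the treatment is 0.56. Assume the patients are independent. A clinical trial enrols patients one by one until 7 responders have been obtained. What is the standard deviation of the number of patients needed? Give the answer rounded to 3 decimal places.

3.134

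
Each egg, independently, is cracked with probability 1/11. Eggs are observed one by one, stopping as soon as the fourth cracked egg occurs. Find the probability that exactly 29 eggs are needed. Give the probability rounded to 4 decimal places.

0.0207

Y = trial on which the fourth success occurs; negative binomial, r=4, p=0.090909.
P(Y=29) = C(28,3) · p^4 · (1−p)^25
= 3276 · 6.8301e-05 · 0.092296 = 0.020652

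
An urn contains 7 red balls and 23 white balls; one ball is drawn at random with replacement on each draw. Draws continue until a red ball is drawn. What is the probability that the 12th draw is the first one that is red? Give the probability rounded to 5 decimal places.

Geometric (trials to first success), p = 0.233333.
P(Y = 12) = (1−p)^11 · p = 0.053786 · 0.233333 = 0.0125502

0.01255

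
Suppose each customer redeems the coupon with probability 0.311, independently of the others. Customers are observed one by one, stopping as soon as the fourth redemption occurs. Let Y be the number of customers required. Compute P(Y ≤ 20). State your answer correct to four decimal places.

Finishing within 20 customers ⇔ at least 4 successes in the first 20. With X ~ Binomial(20, 0.311), P(Y ≤ 20) = 1 − P(X ≤ 3).
  k=0: C(20,0)·0.311^0·0.689^20 = 0.000581
  k=1: C(20,1)·0.311^1·0.689^19 = 0.005248
  k=2: C(20,2)·0.311^2·0.689^18 = 0.022502
  k=3: C(20,3)·0.311^3·0.689^17 = 0.060941
1 − 0.089272 = 0.910728

0.9107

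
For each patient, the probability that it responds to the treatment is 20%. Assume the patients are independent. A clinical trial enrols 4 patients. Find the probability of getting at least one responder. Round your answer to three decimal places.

0.590

P(at least one) = 1 − P(none) = 1 − (1 − 0.20)^4
= 1 − 0.40960 = 0.59040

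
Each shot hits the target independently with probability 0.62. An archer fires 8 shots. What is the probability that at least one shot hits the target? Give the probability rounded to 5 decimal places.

P(at least one) = 1 − P(none) = 1 − (1 − 0.62)^8
= 1 − 0.0004348 = 0.9995652

0.99957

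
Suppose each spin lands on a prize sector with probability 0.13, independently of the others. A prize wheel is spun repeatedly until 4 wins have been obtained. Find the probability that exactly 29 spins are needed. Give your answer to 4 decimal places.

0.0288

Y = trial on which the fourth success occurs; negative binomial, r=4, p=0.13.
P(Y=29) = C(28,3) · p^4 · (1−p)^25
= 3276 · 0.00028561 · 0.03076 = 0.028781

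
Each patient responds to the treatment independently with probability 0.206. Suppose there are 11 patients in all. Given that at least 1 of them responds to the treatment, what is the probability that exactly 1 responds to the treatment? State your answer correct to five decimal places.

0.24504

X ~ Binomial(11, 0.206). Want P(X=1 | X≥1) = P(X=1) / P(X≥1).
P(X=1) = C(11,1)·0.206^1·0.794^10 = 0.2256654
P(X≥1) = 1 − 0.0790725 = 0.9209275
Ratio = 0.2256654 / 0.9209275 = 0.2450414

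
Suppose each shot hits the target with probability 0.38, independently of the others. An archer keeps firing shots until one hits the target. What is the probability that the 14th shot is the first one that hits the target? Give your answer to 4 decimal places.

0.0008

Geometric (trials to first success), p = 0.38.
P(Y = 14) = (1−p)^13 · p = 0.0020003 · 0.38 = 0.000760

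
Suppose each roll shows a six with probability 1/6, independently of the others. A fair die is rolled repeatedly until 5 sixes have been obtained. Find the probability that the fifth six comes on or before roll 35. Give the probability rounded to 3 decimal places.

0.716

Finishing within 35 rolls ⇔ at least 5 successes in the first 35. With X ~ Binomial(35, 0.166667), P(Y ≤ 35) = 1 − P(X ≤ 4).
  k=0: C(35,0)·0.166667^0·0.833333^35 = 0.00169
  k=1: C(35,1)·0.166667^1·0.833333^34 = 0.01185
  k=2: C(35,2)·0.166667^2·0.833333^33 = 0.04029
  k=3: C(35,3)·0.166667^3·0.833333^32 = 0.08865
  k=4: C(35,4)·0.166667^4·0.833333^31 = 0.14183
1 − 0.28432 = 0.71568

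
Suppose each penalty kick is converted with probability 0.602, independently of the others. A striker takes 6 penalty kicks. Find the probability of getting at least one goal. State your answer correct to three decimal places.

0.996

P(at least one) = 1 − P(none) = 1 − (1 − 0.602)^6
= 1 − 0.00397 = 0.99603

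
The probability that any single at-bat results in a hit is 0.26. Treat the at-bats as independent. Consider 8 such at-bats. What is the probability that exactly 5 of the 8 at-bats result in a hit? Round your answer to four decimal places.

X ~ Binomial(n=8, p=0.26).
P(X=5) = C(8,5) · p^5 · (1−p)^3
= 56 · 0.0011881 · 0.40522 = 0.026962

0.0270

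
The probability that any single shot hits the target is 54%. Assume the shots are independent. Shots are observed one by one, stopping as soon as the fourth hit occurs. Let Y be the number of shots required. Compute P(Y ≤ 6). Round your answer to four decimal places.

Finishing within 6 shots ⇔ at least 4 successes in the first 6. With X ~ Binomial(6, 0.54), P(Y ≤ 6) = 1 − P(X ≤ 3).
  k=0: C(6,0)·0.54^0·0.46^6 = 0.009474
  k=1: C(6,1)·0.54^1·0.46^5 = 0.066732
  k=2: C(6,2)·0.54^2·0.46^4 = 0.195844
  k=3: C(6,3)·0.54^3·0.46^3 = 0.306538
1 − 0.578589 = 0.421411

0.4214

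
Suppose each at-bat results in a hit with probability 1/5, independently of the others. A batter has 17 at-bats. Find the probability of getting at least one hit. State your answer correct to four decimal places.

P(at least one) = 1 − P(none) = 1 − (1 − 0.20)^17
= 1 − 0.022518 = 0.977482

0.9775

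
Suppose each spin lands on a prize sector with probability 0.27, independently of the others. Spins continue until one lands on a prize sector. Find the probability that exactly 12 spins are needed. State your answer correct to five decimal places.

Geometric (trials to first success), p = 0.27.
P(Y = 12) = (1−p)^11 · p = 0.031373 · 0.27 = 0.0084706

0.00847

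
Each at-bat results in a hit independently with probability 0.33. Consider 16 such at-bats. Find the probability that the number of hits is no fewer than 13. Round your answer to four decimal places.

0.0001

X ~ Binomial(16, 0.33); P(X ≥ 13) = Σ C(16,k) p^k (1−p)^(16−k) over k:
  k=13: C(16,13)·0.33^13·0.67^3 = 0.000093
  k=14: C(16,14)·0.33^14·0.67^2 = 0.000010
  k=15: C(16,15)·0.33^15·0.67^1 = 0.000001
  k=16: C(16,16)·0.33^16·0.67^0 = 0.000000
Total = 0.000103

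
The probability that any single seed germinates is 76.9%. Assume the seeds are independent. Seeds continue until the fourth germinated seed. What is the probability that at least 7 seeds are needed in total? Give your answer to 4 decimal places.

0.1406

Needing more than 6 seeds ⇔ fewer than 4 successes in the first 6. With X ~ Binomial(6, 0.769), P(Y > 6) = P(X ≤ 3).
  k=0: C(6,0)·0.769^0·0.231^6 = 0.000152
  k=1: C(6,1)·0.769^1·0.231^5 = 0.003035
  k=2: C(6,2)·0.769^2·0.231^4 = 0.025258
  k=3: C(6,3)·0.769^3·0.231^3 = 0.112110
P(X ≤ 3) = 0.140555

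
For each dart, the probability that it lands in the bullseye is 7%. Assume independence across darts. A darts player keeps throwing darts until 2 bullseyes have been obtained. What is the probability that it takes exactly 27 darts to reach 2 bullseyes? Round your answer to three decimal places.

Y = trial on which the second success occurs; negative binomial, r=2, p=0.07.
P(Y=27) = C(26,1) · p^2 · (1−p)^25
= 26 · 0.0049 · 0.16296 = 0.02076

0.021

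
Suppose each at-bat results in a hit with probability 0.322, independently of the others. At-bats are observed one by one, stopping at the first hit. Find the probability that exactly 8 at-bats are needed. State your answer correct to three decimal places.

Geometric (trials to first success), p = 0.322.
P(Y = 8) = (1−p)^7 · p = 0.065858 · 0.322 = 0.02121

0.021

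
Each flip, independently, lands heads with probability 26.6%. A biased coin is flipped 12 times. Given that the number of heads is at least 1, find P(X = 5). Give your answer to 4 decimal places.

0.1241

X ~ Binomial(12, 0.266). Want P(X=5 | X≥1) = P(X=5) / P(X≥1).
P(X=5) = C(12,5)·0.266^5·0.734^7 = 0.121061
P(X≥1) = 1 − 0.024454 = 0.975546
Ratio = 0.121061 / 0.975546 = 0.124096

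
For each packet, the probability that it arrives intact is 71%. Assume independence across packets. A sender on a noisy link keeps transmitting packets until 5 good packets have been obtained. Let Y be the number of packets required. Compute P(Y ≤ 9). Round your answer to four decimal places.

0.9130

Finishing within 9 packets ⇔ at least 5 successes in the first 9. With X ~ Binomial(9, 0.71), P(Y ≤ 9) = 1 − P(X ≤ 4).
  k=0: C(9,0)·0.71^0·0.29^9 = 0.000015
  k=1: C(9,1)·0.71^1·0.29^8 = 0.000320
  k=2: C(9,2)·0.71^2·0.29^7 = 0.003130
  k=3: C(9,3)·0.71^3·0.29^6 = 0.017883
  k=4: C(9,4)·0.71^4·0.29^5 = 0.065674
1 − 0.087022 = 0.912978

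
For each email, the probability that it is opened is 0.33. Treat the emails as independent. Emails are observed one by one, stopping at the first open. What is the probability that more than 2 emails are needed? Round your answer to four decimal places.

Y = number of emails to the first success; geometric, p = 0.33.
P(Y > 2) = P(first 2 all fail) = (1−p)^2 = 0.448900

0.4489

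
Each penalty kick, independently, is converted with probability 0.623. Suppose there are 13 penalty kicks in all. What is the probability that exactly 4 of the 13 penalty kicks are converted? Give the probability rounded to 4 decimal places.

X ~ Binomial(n=13, p=0.623).
P(X=4) = C(13,4) · p^4 · (1−p)^9
= 715 · 0.15064 · 0.00015384 = 0.016570

0.0166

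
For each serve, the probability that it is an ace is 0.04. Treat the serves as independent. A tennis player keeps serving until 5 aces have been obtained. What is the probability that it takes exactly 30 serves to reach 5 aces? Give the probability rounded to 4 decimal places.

0.0009

Y = trial on which the fifth success occurs; negative binomial, r=5, p=0.04.
P(Y=30) = C(29,4) · p^5 · (1−p)^25
= 23751 · 1.024e-07 · 0.3604 = 0.000877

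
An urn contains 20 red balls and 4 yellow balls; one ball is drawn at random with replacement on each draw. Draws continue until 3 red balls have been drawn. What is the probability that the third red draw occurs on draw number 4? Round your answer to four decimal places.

0.2894

Y = trial on which the third success occurs; negative binomial, r=3, p=0.833333.
P(Y=4) = C(3,2) · p^3 · (1−p)^1
= 3 · 0.5787 · 0.16667 = 0.289352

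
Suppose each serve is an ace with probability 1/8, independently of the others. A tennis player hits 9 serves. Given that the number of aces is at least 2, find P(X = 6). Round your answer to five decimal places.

0.00069

X ~ Binomial(9, 0.125). Want P(X=6 | X≥2) = P(X=6) / P(X≥2).
P(X=6) = C(9,6)·0.125^6·0.875^3 = 0.0002147
P(X≥2) = 1 − 0.3006578 − 0.3865600 = 0.3127822
Ratio = 0.0002147 / 0.3127822 = 0.0006863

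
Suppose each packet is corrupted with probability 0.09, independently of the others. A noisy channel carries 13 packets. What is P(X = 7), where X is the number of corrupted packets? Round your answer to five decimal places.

0.00005

X ~ Binomial(n=13, p=0.09).
P(X=7) = C(13,7) · p^7 · (1−p)^6
= 1716 · 4.783e-08 · 0.56787 = 0.0000466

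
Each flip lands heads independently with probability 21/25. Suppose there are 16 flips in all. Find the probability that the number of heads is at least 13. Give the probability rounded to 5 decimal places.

X ~ Binomial(16, 0.84); P(X ≥ 13) = Σ C(16,k) p^k (1−p)^(16−k) over k:
  k=13: C(16,13)·0.84^13·0.16^3 = 0.2377818
  k=14: C(16,14)·0.84^14·0.16^2 = 0.2675046
  k=15: C(16,15)·0.84^15·0.16^1 = 0.1872532
  k=16: C(16,16)·0.84^16·0.16^0 = 0.0614425
Total = 0.7539821

0.75398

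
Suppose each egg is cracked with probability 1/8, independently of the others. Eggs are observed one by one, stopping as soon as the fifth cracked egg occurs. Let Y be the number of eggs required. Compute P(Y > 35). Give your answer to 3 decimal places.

0.551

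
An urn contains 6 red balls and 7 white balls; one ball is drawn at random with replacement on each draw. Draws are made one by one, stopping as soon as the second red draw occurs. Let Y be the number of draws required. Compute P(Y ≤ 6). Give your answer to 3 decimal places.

Finishing within 6 draws ⇔ at least 2 successes in the first 6. With X ~ Binomial(6, 0.461538), P(Y ≤ 6) = 1 − P(X ≤ 1).
  k=0: C(6,0)·0.461538^0·0.538462^6 = 0.02437
  k=1: C(6,1)·0.461538^1·0.538462^5 = 0.12535
1 − 0.14973 = 0.85027

0.850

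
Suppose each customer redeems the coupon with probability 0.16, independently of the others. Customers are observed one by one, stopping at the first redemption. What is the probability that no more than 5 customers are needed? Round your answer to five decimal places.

Y = number of customers to the first success; geometric, p = 0.16.
P(Y ≤ 5) = 1 − (1−p)^5 = 1 − 0.4182119 = 0.5817881

0.58179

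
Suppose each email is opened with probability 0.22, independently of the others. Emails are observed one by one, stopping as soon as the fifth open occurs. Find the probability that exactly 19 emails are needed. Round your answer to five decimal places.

Y = trial on which the fifth success occurs; negative binomial, r=5, p=0.22.
P(Y=19) = C(18,4) · p^5 · (1−p)^14
= 3060 · 0.00051536 · 0.030855 = 0.0486586

0.04866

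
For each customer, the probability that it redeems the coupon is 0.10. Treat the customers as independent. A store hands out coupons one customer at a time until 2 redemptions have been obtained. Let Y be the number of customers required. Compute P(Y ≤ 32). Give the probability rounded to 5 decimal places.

Finishing within 32 customers ⇔ at least 2 successes in the first 32. With X ~ Binomial(32, 0.10), P(Y ≤ 32) = 1 − P(X ≤ 1).
  k=0: C(32,0)·0.10^0·0.90^32 = 0.0343368
  k=1: C(32,1)·0.10^1·0.90^31 = 0.1220865
1 − 0.1564234 = 0.8435766

0.84358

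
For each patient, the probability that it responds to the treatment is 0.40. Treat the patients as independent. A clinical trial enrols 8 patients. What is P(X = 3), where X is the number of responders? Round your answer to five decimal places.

0.27869

X ~ Binomial(n=8, p=0.40).
P(X=3) = C(8,3) · p^3 · (1−p)^5
= 56 · 0.064 · 0.07776 = 0.2786918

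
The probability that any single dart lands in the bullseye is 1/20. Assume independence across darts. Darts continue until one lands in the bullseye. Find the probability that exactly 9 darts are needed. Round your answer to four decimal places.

Geometric (trials to first success), p = 0.05.
P(Y = 9) = (1−p)^8 · p = 0.66342 · 0.05 = 0.033171

0.0332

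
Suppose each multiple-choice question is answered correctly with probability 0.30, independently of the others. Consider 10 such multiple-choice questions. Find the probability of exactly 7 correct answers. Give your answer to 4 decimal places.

X ~ Binomial(n=10, p=0.30).
P(X=7) = C(10,7) · p^7 · (1−p)^3
= 120 · 0.0002187 · 0.343 = 0.009002

0.0090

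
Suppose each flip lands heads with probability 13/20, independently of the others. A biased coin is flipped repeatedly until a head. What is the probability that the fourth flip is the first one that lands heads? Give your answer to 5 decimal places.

0.02787

Geometric (trials to first success), p = 0.65.
P(Y = 4) = (1−p)^3 · p = 0.042875 · 0.65 = 0.0278688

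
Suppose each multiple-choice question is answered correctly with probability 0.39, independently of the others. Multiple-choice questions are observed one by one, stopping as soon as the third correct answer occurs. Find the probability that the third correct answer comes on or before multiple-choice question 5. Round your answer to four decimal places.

0.3003

Finishing within 5 multiple-choice questions ⇔ at least 3 successes in the first 5. With X ~ Binomial(5, 0.39), P(Y ≤ 5) = 1 − P(X ≤ 2).
  k=0: C(5,0)·0.39^0·0.61^5 = 0.084460
  k=1: C(5,1)·0.39^1·0.61^4 = 0.269994
  k=2: C(5,2)·0.39^2·0.61^3 = 0.345238
1 − 0.699692 = 0.300308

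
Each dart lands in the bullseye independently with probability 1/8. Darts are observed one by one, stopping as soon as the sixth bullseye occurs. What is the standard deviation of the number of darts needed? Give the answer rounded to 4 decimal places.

Y = total darts until the sixth success; negative binomial with r=6, p=0.125.
SD(Y) = √[r(1−p)/p²] = √(336.000000) = 18.330303

18.3303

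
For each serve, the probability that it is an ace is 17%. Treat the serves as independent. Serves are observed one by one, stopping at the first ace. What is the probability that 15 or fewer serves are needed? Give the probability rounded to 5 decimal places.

0.93888

Y = number of serves to the first success; geometric, p = 0.17.
P(Y ≤ 15) = 1 − (1−p)^15 = 1 − 0.0611183 = 0.9388817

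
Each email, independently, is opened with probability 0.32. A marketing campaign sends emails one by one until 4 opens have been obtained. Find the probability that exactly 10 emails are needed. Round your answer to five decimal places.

0.08708

Y = trial on which the fourth success occurs; negative binomial, r=4, p=0.32.
P(Y=10) = C(9,3) · p^4 · (1−p)^6
= 84 · 0.010486 · 0.098867 = 0.0870829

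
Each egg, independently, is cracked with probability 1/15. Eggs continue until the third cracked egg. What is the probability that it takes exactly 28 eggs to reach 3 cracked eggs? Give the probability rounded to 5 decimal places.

0.01853

Y = trial on which the third success occurs; negative binomial, r=3, p=0.066667.
P(Y=28) = C(27,2) · p^3 · (1−p)^25
= 351 · 0.0002963 · 0.1782 = 0.0185333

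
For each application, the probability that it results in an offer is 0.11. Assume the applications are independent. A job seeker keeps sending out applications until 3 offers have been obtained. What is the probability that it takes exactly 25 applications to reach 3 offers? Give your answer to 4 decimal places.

0.0283

Y = trial on which the third success occurs; negative binomial, r=3, p=0.11.
P(Y=25) = C(24,2) · p^3 · (1−p)^22
= 276 · 0.001331 · 0.077016 = 0.028292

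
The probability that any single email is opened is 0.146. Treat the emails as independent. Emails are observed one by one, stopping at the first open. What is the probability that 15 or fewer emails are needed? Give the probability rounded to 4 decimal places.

Y = number of emails to the first success; geometric, p = 0.146.
P(Y ≤ 15) = 1 − (1−p)^15 = 1 − 0.093728 = 0.906272

0.9063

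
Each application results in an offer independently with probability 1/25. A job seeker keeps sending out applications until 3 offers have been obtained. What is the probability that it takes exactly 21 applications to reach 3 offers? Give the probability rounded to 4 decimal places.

Y = trial on which the third success occurs; negative binomial, r=3, p=0.04.
P(Y=21) = C(20,2) · p^3 · (1−p)^18
= 190 · 6.4e-05 · 0.4796 = 0.005832

0.0058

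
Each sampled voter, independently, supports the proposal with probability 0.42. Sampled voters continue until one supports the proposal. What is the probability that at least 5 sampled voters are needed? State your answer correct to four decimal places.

Y = number of sampled voters to the first success; geometric, p = 0.42.
P(Y > 4) = P(first 4 all fail) = (1−p)^4 = 0.113165

0.1132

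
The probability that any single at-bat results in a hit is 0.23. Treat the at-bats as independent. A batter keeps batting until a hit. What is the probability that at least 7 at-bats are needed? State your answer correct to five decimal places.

0.20842

Y = number of at-bats to the first success; geometric, p = 0.23.
P(Y > 6) = P(first 6 all fail) = (1−p)^6 = 0.2084224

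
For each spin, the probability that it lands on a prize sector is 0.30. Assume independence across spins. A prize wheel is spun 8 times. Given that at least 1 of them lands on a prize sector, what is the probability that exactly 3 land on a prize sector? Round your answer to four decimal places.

X ~ Binomial(8, 0.30). Want P(X=3 | X≥1) = P(X=3) / P(X≥1).
P(X=3) = C(8,3)·0.30^3·0.70^5 = 0.254122
P(X≥1) = 1 − 0.057648 = 0.942352
Ratio = 0.254122 / 0.942352 = 0.269668

0.2697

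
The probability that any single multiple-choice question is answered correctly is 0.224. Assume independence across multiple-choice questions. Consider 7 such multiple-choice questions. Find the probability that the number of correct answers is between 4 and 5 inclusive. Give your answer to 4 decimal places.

X ~ Binomial(7, 0.224); P(4 ≤ X ≤ 5) = Σ C(7,k) p^k (1−p)^(7−k) over k:
  k=4: C(7,4)·0.224^4·0.776^3 = 0.041176
  k=5: C(7,5)·0.224^5·0.776^2 = 0.007132
Total = 0.048308

0.0483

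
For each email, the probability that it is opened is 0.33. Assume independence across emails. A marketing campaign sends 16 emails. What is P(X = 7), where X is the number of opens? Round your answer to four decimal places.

0.1326

X ~ Binomial(n=16, p=0.33).
P(X=7) = C(16,7) · p^7 · (1−p)^9
= 11440 · 0.00042618 · 0.027207 = 0.132647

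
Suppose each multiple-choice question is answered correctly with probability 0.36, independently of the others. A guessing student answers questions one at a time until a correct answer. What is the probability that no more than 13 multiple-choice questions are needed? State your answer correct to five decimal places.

0.99698

Y = number of multiple-choice questions to the first success; geometric, p = 0.36.
P(Y ≤ 13) = 1 − (1−p)^13 = 1 − 0.0030223 = 0.9969777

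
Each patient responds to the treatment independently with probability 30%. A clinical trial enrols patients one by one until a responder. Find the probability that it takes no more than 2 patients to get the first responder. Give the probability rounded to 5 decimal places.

Y = number of patients to the first success; geometric, p = 0.30.
P(Y ≤ 2) = 1 − (1−p)^2 = 1 − 0.4900000 = 0.5100000

0.51000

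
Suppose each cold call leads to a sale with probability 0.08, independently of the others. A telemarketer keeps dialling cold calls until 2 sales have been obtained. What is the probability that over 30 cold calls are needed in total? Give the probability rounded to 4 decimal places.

Needing more than 30 cold calls ⇔ fewer than 2 successes in the first 30. With X ~ Binomial(30, 0.08), P(Y > 30) = P(X ≤ 1).
  k=0: C(30,0)·0.08^0·0.92^30 = 0.081966
  k=1: C(30,1)·0.08^1·0.92^29 = 0.213825
P(X ≤ 1) = 0.295791

0.2958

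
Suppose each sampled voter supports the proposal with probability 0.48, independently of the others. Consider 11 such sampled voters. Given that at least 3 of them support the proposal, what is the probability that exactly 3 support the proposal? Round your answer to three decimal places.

0.102

X ~ Binomial(11, 0.48). Want P(X=3 | X≥3) = P(X=3) / P(X≥3).
P(X=3) = C(11,3)·0.48^3·0.52^8 = 0.09755
P(X≥3) = 1 − 0.00075 − 0.00763 − 0.03523 = 0.95639
Ratio = 0.09755 / 0.95639 = 0.10200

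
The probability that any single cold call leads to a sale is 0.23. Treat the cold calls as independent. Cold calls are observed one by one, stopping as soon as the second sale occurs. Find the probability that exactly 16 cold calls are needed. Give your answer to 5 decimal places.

0.02044

Y = trial on which the second success occurs; negative binomial, r=2, p=0.23.
P(Y=16) = C(15,1) · p^2 · (1−p)^14
= 15 · 0.0529 · 0.025756 = 0.0204370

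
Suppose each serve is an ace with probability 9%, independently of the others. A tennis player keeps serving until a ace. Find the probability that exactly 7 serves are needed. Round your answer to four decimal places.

Geometric (trials to first success), p = 0.09.
P(Y = 7) = (1−p)^6 · p = 0.56787 · 0.09 = 0.051108

0.0511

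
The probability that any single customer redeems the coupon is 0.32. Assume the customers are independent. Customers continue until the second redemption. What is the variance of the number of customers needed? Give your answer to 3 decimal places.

13.281

Y = total customers until the second success; negative binomial with r=2, p=0.32.
Var(Y) = r(1−p)/p² = 2·0.68 / 0.32² = 13.28125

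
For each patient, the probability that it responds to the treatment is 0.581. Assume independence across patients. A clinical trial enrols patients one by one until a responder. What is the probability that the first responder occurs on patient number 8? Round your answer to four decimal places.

Geometric (trials to first success), p = 0.581.
P(Y = 8) = (1−p)^7 · p = 0.0022672 · 0.581 = 0.001317

0.0013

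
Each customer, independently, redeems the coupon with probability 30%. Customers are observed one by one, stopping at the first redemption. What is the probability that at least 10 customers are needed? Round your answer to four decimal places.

0.0404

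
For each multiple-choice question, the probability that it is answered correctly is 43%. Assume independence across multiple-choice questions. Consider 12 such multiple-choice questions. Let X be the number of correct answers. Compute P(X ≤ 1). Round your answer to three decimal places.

0.012

X ~ Binomial(12, 0.43); P(X ≤ 1) = Σ C(12,k) p^k (1−p)^(12−k) over k:
  k=0: C(12,0)·0.43^0·0.57^12 = 0.00118
  k=1: C(12,1)·0.43^1·0.57^11 = 0.01065
Total = 0.01182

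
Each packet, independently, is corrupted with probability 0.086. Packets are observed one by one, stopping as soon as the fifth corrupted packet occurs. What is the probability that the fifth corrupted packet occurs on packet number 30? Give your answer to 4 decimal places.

0.0118

Y = trial on which the fifth success occurs; negative binomial, r=5, p=0.086.
P(Y=30) = C(29,4) · p^5 · (1−p)^25
= 23751 · 4.7043e-06 · 0.1056 = 0.011799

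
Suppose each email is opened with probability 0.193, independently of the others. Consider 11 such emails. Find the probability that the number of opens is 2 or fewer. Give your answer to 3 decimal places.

0.641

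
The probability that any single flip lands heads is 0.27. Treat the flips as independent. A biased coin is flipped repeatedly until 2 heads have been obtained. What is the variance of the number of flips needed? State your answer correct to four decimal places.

Y = total flips until the second success; negative binomial with r=2, p=0.27.
Var(Y) = r(1−p)/p² = 2·0.73 / 0.27² = 20.027435

20.0274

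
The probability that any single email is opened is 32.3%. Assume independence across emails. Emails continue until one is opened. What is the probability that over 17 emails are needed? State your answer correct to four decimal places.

Y = number of emails to the first success; geometric, p = 0.323.
P(Y > 17) = P(first 17 all fail) = (1−p)^17 = 0.001318

0.0013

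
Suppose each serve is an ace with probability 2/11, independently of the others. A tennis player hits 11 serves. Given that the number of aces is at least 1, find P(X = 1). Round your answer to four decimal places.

X ~ Binomial(11, 0.181818). Want P(X=1 | X≥1) = P(X=1) / P(X≥1).
P(X=1) = C(11,1)·0.181818^1·0.818182^10 = 0.268861
P(X≥1) = 1 − 0.109989 = 0.890011
Ratio = 0.268861 / 0.890011 = 0.302087

0.3021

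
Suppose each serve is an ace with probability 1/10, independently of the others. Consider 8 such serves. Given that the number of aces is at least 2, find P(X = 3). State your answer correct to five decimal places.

X ~ Binomial(8, 0.10). Want P(X=3 | X≥2) = P(X=3) / P(X≥2).
P(X=3) = C(8,3)·0.10^3·0.90^5 = 0.0330674
P(X≥2) = 1 − 0.4304672 − 0.3826375 = 0.1868953
Ratio = 0.0330674 / 0.1868953 = 0.1769303

0.17693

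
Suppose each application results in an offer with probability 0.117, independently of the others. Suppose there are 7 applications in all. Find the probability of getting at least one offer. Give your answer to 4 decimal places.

P(at least one) = 1 − P(none) = 1 − (1 − 0.117)^7
= 1 − 0.418528 = 0.581472

0.5815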